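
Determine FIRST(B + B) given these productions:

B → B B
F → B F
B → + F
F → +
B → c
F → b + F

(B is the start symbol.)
{ '+', 'c' }

FIRST sets of the non-terminals involved (from the grammar, by fixed-point iteration):
  FIRST(B) = { '+', 'c' }

To compute FIRST(B + B), process the symbols left to right:
Symbol B is a non-terminal. Add FIRST(B) \ {ε} = { '+', 'c' }
B is not nullable (ε ∉ FIRST(B)), so stop here.
FIRST(B + B) = { '+', 'c' }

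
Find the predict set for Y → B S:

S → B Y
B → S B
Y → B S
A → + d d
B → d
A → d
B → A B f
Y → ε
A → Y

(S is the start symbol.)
{ '+', 'd' }

PREDICT(Y → B S) = (FIRST(RHS) \ {ε}) ∪ (FOLLOW(Y) if ε ∈ FIRST(RHS), i.e. RHS ⇒* ε)
FIRST(B) = { '+', 'd' }
FIRST(B S) = { '+', 'd' }
ε ∉ FIRST(B S), so FOLLOW(Y) is not added.
PREDICT(Y → B S) = { '+', 'd' }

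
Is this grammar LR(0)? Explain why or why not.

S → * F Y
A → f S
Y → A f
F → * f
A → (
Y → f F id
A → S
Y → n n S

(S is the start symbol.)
A grammar is LR(0) if no state in the canonical LR(0) collection has:
  - both a shift item (dot before a terminal) and a complete item (shift-reduce conflict), or
  - two or more complete items (reduce-reduce conflict; the accept item [S' → S .] counts as a complete item here).

Augment with S' → S and build the canonical LR(0) collection (I0 = CLOSURE({[S' → . S]}), then GOTO on every symbol after a dot until no new states appear). It has 19 states:
  I0: { [S → . * F Y], [S' → . S] }  — shift
  I1: { [F → . * f], [S → * . F Y] }  — shift
  I2: { [S' → S .] }  — accept
  I3: { [F → * . f] }  — shift
  I4: { [A → . (], [A → . S], [A → . f S], [S → * F . Y], [S → . * F Y], [Y → . A f], [Y → . f F id], [Y → . n n S] }  — shift
  I5: { [A → ( .] }  — reduce
  I6: { [Y → A . f] }  — shift
  I7: { [A → S .] }  — reduce
  I8: { [S → * F Y .] }  — reduce
  I9: { [A → f . S], [F → . * f], [S → . * F Y], [Y → f . F id] }  — shift
  I10: { [Y → n . n S] }  — shift
  I11: { [S → . * F Y], [Y → n n . S] }  — shift
  I12: { [Y → n n S .] }  — reduce
  I13: { [F → * . f], [F → . * f], [S → * . F Y] }  — shift
  I14: { [Y → f F . id] }  — shift
  I15: { [A → f S .] }  — reduce
  I16: { [Y → f F id .] }  — reduce
  I17: { [F → * f .] }  — reduce
  I18: { [Y → A f .] }  — reduce

Every state is either a pure shift/goto state or contains exactly one complete item and nothing to shift — no conflicts. The grammar is LR(0).

Answer: Yes, the grammar is LR(0)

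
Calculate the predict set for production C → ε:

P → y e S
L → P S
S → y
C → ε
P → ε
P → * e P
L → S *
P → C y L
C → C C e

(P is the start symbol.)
PREDICT(C → ε) = (FIRST(RHS) \ {ε}) ∪ (FOLLOW(C) if ε ∈ FIRST(RHS), i.e. RHS ⇒* ε)
The right-hand side is ε (FIRST(ε) = { ε }), so the predict set is FOLLOW(C) = { 'e', 'y' }
PREDICT(C → ε) = { 'e', 'y' }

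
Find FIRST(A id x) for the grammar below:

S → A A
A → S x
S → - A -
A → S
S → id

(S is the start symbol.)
FIRST sets of the non-terminals involved (from the grammar, by fixed-point iteration):
  FIRST(A) = { '-', 'id' }

To compute FIRST(A id x), process the symbols left to right:
Symbol A is a non-terminal. Add FIRST(A) \ {ε} = { '-', 'id' }
A is not nullable (ε ∉ FIRST(A)), so stop here.
FIRST(A id x) = { '-', 'id' }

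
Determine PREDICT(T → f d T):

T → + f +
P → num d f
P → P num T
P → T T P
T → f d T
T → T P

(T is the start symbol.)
{ 'f' }

PREDICT(T → f d T) = (FIRST(RHS) \ {ε}) ∪ (FOLLOW(T) if ε ∈ FIRST(RHS), i.e. RHS ⇒* ε)
FIRST(f d T) = { 'f' }
ε ∉ FIRST(f d T), so FOLLOW(T) is not added.
PREDICT(T → f d T) = { 'f' }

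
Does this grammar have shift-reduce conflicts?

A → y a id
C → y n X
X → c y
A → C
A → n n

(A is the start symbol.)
No shift-reduce conflicts

Augment with A' → A and build the canonical LR(0) collection (I0 = CLOSURE({[A' → . A]}), then GOTO on every symbol after a dot until no new states appear). It has 12 states:
  I0: { [A → . C], [A → . n n], [A → . y a id], [A' → . A], [C → . y n X] }  — shift
  I1: { [A' → A .] }  — accept
  I2: { [A → C .] }  — reduce
  I3: { [A → n . n] }  — shift
  I4: { [A → y . a id], [C → y . n X] }  — shift
  I5: { [A → y a . id] }  — shift
  I6: { [C → y n . X], [X → . c y] }  — shift
  I7: { [C → y n X .] }  — reduce
  I8: { [X → c . y] }  — shift
  I9: { [X → c y .] }  — reduce
  I10: { [A → y a id .] }  — reduce
  I11: { [A → n n .] }  — reduce

No state contains both a complete item and a shift item.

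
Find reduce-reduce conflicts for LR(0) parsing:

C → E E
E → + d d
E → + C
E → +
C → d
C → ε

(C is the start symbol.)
Yes — I1: [C → .] vs [E → + .]

A reduce-reduce conflict occurs when an LR(0) state has two complete items [A → α .] and [B → β .] — both call for a reduction, and with no lookahead the parser cannot choose between them.

Augment with C' → C and build the canonical LR(0) collection (I0 = CLOSURE({[C' → . C]}), then GOTO on every symbol after a dot until no new states appear). It has 9 states:
  I0: { [C → . E E], [C → . d], [C → .], [C' → . C], [E → . + C], [E → . + d d], [E → . +] }  — shift, reduce
  I1: { [C → . E E], [C → . d], [C → .], [E → + . C], [E → + . d d], [E → + .], [E → . + C], [E → . + d d], [E → . +] }  — shift, 2 reduces
  I2: { [C' → C .] }  — accept
  I3: { [C → E . E], [E → . + C], [E → . + d d], [E → . +] }  — shift
  I4: { [C → d .] }  — reduce
  I5: { [C → E E .] }  — reduce
  I6: { [E → + C .] }  — reduce
  I7: { [C → d .], [E → + d . d] }  — shift, reduce
  I8: { [E → + d d .] }  — reduce

I1 contains complete items [C → .], [E → + .] — reduce-reduce conflict.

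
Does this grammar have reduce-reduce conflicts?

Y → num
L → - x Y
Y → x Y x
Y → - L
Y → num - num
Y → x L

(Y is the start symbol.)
Augment with Y' → Y and build the canonical LR(0) collection (I0 = CLOSURE({[Y' → . Y]}), then GOTO on every symbol after a dot until no new states appear). It has 15 states:
  I0: { [Y → . - L], [Y → . num - num], [Y → . num], [Y → . x L], [Y → . x Y x], [Y' → . Y] }  — shift
  I1: { [L → . - x Y], [Y → - . L] }  — shift
  I2: { [Y' → Y .] }  — accept
  I3: { [Y → num . - num], [Y → num .] }  — shift, reduce
  I4: { [L → . - x Y], [Y → . - L], [Y → . num - num], [Y → . num], [Y → . x L], [Y → . x Y x], [Y → x . L], [Y → x . Y x] }  — shift
  I5: { [L → - . x Y], [L → . - x Y], [Y → - . L] }  — shift
  I6: { [Y → x L .] }  — reduce
  I7: { [Y → x Y . x] }  — shift
  I8: { [Y → x Y x .] }  — reduce
  I9: { [L → - . x Y] }  — shift
  I10: { [Y → - L .] }  — reduce
  I11: { [L → - x . Y], [Y → . - L], [Y → . num - num], [Y → . num], [Y → . x L], [Y → . x Y x] }  — shift
  I12: { [L → - x Y .] }  — reduce
  I13: { [Y → num - . num] }  — shift
  I14: { [Y → num - num .] }  — reduce

No state contains more than one complete item.

Answer: No reduce-reduce conflicts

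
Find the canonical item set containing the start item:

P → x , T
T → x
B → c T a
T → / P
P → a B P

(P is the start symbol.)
{ [P → . a B P], [P → . x , T], [P' → . P] }

First, augment the grammar with P' → P
I₀ = CLOSURE({ [P' → . P] }):
  [P' → . P] has the dot before P: add [P → . x , T], [P → . a B P]
No further items can be added.

I₀ = { [P → . a B P], [P → . x , T], [P' → . P] }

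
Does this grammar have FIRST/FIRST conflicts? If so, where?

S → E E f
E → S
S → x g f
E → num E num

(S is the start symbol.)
A FIRST/FIRST conflict occurs when two productions N → α and N → β for the same non-terminal have FIRST(α) ∩ FIRST(β) ≠ ∅ (with ε ∈ FIRST of a nullable right-hand side, so two nullable alternatives also conflict).

FIRST sets of the non-terminals at (or reachable through a nullable prefix from) the front of some alternative:
  FIRST(E) = { 'num', 'x' }
  FIRST(S) = { 'num', 'x' }

Productions for S:
  S → E E f: FIRST = { 'num', 'x' }
  S → x g f: FIRST = { 'x' }
Productions for E:
  E → S: FIRST = { 'num', 'x' }
  E → num E num: FIRST = { 'num' }

Conflict for S: S → E E f and S → x g f
  Overlap: { 'x' }
Conflict for E: E → S and E → num E num
  Overlap: { 'num' }

Answer: Yes. S → E E f / S → x g f on { 'x' }; E → S / E → num E num on { 'num' }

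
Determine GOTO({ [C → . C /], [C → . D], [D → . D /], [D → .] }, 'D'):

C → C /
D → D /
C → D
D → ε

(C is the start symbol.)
{ [C → D .], [D → D . /] }

GOTO(I, 'D') = CLOSURE({ [A → αX.β] : [A → α.Xβ] ∈ I, X = 'D' })

Items with dot before 'D', with the dot advanced:
  [C → . D] → [C → D .]
  [D → . D /] → [D → D . /]
Closure adds nothing (no advanced item has the dot before a non-terminal).

GOTO = { [C → D .], [D → D . /] }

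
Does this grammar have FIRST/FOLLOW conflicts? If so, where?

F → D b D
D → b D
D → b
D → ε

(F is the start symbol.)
A FIRST/FOLLOW conflict occurs when a non-terminal N has a nullable alternative N → β (β ⇒* ε) and another alternative N → α with FIRST(α) ∩ FOLLOW(N) ≠ ∅: on such a lookahead the parser cannot decide between expanding α and letting N vanish via β.

Nullable non-terminals: D.

D: nullable alternative(s) D → ε; FOLLOW(D) = { $, 'b' }
  D → b D: FIRST \ {ε} = { 'b' } — overlaps FOLLOW(D) on { 'b' }: CONFLICT
  D → b: FIRST \ {ε} = { 'b' } — overlaps FOLLOW(D) on { 'b' }: CONFLICT
  D → ε: FIRST \ {ε} = { } — this is the only nullable alternative, skip

F has no nullable alternative, so no FIRST/FOLLOW check is needed there.

So the grammar has 2 FIRST/FOLLOW conflicts (marked CONFLICT above).

Answer: Yes. D → b D with FOLLOW(D) on { 'b' }; D → b with FOLLOW(D) on { 'b' }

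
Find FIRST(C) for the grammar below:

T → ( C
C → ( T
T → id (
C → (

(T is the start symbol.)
{ '(' }

To compute FIRST(C), examine every production with C on the left-hand side, reading each right-hand side left to right until a non-nullable symbol is reached.

From C → ( T:
  - '(' is a terminal: add '(' and stop
From C → (:
  - '(' is a terminal: add '(' and stop

Collecting: FIRST(C) = { '(' }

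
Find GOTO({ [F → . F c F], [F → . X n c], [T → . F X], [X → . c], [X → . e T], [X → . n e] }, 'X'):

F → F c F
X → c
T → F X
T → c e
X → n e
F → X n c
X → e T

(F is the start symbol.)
{ [F → X . n c] }

GOTO(I, 'X') = CLOSURE({ [A → αX.β] : [A → α.Xβ] ∈ I, X = 'X' })

Items with dot before 'X', with the dot advanced:
  [F → . X n c] → [F → X . n c]
Closure adds nothing (no advanced item has the dot before a non-terminal).

GOTO = { [F → X . n c] }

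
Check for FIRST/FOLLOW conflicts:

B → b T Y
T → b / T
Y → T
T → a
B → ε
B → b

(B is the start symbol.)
No FIRST/FOLLOW conflicts.

Nullable non-terminals: B.

B: nullable alternative(s) B → ε; FOLLOW(B) = { $ }
  B → b T Y: FIRST \ {ε} = { 'b' } — disjoint from FOLLOW(B)
  B → ε: FIRST \ {ε} = { } — this is the only nullable alternative, skip
  B → b: FIRST \ {ε} = { 'b' } — disjoint from FOLLOW(B)

T, Y have no nullable alternative, so no FIRST/FOLLOW check is needed there.

No FIRST/FOLLOW conflicts found.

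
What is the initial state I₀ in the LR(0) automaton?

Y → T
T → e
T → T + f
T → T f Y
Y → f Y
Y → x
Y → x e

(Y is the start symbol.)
{ [T → . T + f], [T → . T f Y], [T → . e], [Y → . T], [Y → . f Y], [Y → . x e], [Y → . x], [Y' → . Y] }

First, augment the grammar with Y' → Y
I₀ = CLOSURE({ [Y' → . Y] }):
  [Y' → . Y] has the dot before Y: add [Y → . T], [Y → . f Y], [Y → . x], [Y → . x e]
  [Y → . T] has the dot before T: add [T → . e], [T → . T + f], [T → . T f Y]
No further items can be added.

I₀ = { [T → . T + f], [T → . T f Y], [T → . e], [Y → . T], [Y → . f Y], [Y → . x e], [Y → . x], [Y' → . Y] }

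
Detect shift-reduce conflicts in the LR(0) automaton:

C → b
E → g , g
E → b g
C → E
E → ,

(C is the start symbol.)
A shift-reduce conflict occurs when an LR(0) state has both:
  - a complete (reduce) item [A → α .] (dot at the end), and
  - a shift item [B → β . c γ] (dot before a terminal).

Augment with C' → C and build the canonical LR(0) collection (I0 = CLOSURE({[C' → . C]}), then GOTO on every symbol after a dot until no new states appear). It has 9 states:
  I0: { [C → . E], [C → . b], [C' → . C], [E → . ,], [E → . b g], [E → . g , g] }  — shift
  I1: { [E → , .] }  — reduce
  I2: { [C' → C .] }  — accept
  I3: { [C → E .] }  — reduce
  I4: { [C → b .], [E → b . g] }  — shift, reduce
  I5: { [E → g . , g] }  — shift
  I6: { [E → g , . g] }  — shift
  I7: { [E → g , g .] }  — reduce
  I8: { [E → b g .] }  — reduce

I4 contains reduce item [C → b .] and shift item [E → b . g] — shift-reduce conflict.

Answer: Yes — I4: [C → b .] vs [E → b . g]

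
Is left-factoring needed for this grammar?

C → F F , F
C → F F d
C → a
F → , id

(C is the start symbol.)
Left-factoring is needed when two productions for the same non-terminal
share a common prefix on the right-hand side.

Productions for C:
  C → F F , F
  C → F F d
  C → a

Found common prefix 'F F' in productions for C

Answer: Yes, C has productions with common prefix 'F F'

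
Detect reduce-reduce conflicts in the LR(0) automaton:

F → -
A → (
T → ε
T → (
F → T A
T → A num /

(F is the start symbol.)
Yes — I1: [A → ( .] vs [T → ( .]

A reduce-reduce conflict occurs when an LR(0) state has two complete items [A → α .] and [B → β .] — both call for a reduction, and with no lookahead the parser cannot choose between them.

Augment with F' → F and build the canonical LR(0) collection (I0 = CLOSURE({[F' → . F]}), then GOTO on every symbol after a dot until no new states appear). It has 10 states:
  I0: { [A → . (], [F → . -], [F → . T A], [F' → . F], [T → . (], [T → . A num /], [T → .] }  — shift, reduce
  I1: { [A → ( .], [T → ( .] }  — 2 reduces
  I2: { [F → - .] }  — reduce
  I3: { [T → A . num /] }  — shift
  I4: { [F' → F .] }  — accept
  I5: { [A → . (], [F → T . A] }  — shift
  I6: { [A → ( .] }  — reduce
  I7: { [F → T A .] }  — reduce
  I8: { [T → A num . /] }  — shift
  I9: { [T → A num / .] }  — reduce

I1 contains complete items [A → ( .], [T → ( .] — reduce-reduce conflict.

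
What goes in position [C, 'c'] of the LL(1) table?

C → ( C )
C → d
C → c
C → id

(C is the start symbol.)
To find M[C, 'c'], we find productions for C where 'c' is in the predict set (PREDICT(N → α) = (FIRST(α) \ {ε}) ∪ (FOLLOW(N) if α ⇒* ε)).

C → ( C ): PREDICT = { '(' }
C → d: PREDICT = { 'd' }
C → c: PREDICT = { 'c' }
  'c' is in predict set, so this production goes in M[C, 'c']
C → id: PREDICT = { 'id' }

M[C, 'c'] = C → c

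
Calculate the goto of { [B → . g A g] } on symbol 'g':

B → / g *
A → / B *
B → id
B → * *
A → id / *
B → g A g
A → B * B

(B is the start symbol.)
GOTO(I, 'g') = CLOSURE({ [A → αX.β] : [A → α.Xβ] ∈ I, X = 'g' })

Items with dot before 'g', with the dot advanced:
  [B → . g A g] → [B → g . A g]
Closure of the advanced items:
  [B → g . A g] has the dot before A: add [A → . / B *], [A → . id / *], [A → . B * B]
  [A → . B * B] has the dot before B: add [B → . / g *], [B → . id], [B → . * *], [B → . g A g]

GOTO = { [A → . / B *], [A → . B * B], [A → . id / *], [B → . * *], [B → . / g *], [B → . g A g], [B → . id], [B → g . A g] }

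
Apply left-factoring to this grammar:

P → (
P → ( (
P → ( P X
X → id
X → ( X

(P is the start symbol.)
P → ( P'
P' → ε
P' → (
P' → P X
X → id
X → ( X

Left-factoring transforms A → αβ₁ | αβ₂ into A → αA' and A' → β₁ | β₂
(α is the longest common prefix among the alternatives). Repeat until
no nonterminal has two alternatives with a common prefix.

Round 1: P has alternatives sharing prefix '('. Introduce P': P → ( P'
  Add: P' → ε
  Add: P' → (
  Add: P' → P X

No remaining common prefixes — done.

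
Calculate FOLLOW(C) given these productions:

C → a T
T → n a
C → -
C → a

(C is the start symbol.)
{ $ }

To compute FOLLOW(C), find every occurrence of C on a right-hand side N → α C β: add FIRST(β) \ {ε}, and if β is empty or nullable also add FOLLOW(N). Iterate to a fixed point.

C is the start symbol, so $ ∈ FOLLOW(C).
C does not occur on any right-hand side.

Taking the union: FOLLOW(C) = { $ }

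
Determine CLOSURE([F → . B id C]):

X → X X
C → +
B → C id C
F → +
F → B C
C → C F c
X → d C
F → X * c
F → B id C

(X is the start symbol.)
{ [B → . C id C], [C → . +], [C → . C F c], [F → . B id C] }

Start with: [F → . B id C]
  [F → . B id C] has the dot before B: add [B → . C id C]
  [B → . C id C] has the dot before C: add [C → . +], [C → . C F c]
No further items can be added.

CLOSURE = { [B → . C id C], [C → . +], [C → . C F c], [F → . B id C] }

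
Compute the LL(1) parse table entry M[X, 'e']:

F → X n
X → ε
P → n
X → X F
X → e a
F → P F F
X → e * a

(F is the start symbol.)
X → ε, X → X F, X → e a, X → e * a

To find M[X, 'e'], we find productions for X where 'e' is in the predict set (PREDICT(N → α) = (FIRST(α) \ {ε}) ∪ (FOLLOW(N) if α ⇒* ε)).

Relevant sets:
  FIRST(X) = { 'e', 'n', ε }
  FIRST(F) = { 'e', 'n' }
  FOLLOW(X) = { 'e', 'n' }

X → ε: PREDICT = { 'e', 'n' }
  'e' is in predict set, so this production goes in M[X, 'e']
X → X F: PREDICT = { 'e', 'n' }
  'e' is in predict set, so this production goes in M[X, 'e']
X → e a: PREDICT = { 'e' }
  'e' is in predict set, so this production goes in M[X, 'e']
X → e * a: PREDICT = { 'e' }
  'e' is in predict set, so this production goes in M[X, 'e']

M[X, 'e'] = X → ε, X → X F, X → e a, X → e * a  (a multiply-defined cell — the grammar is not LL(1))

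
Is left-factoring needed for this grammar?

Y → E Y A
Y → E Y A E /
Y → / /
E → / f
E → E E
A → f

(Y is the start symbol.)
Yes, Y has productions with common prefix 'E Y A'

Left-factoring is needed when two productions for the same non-terminal
share a common prefix on the right-hand side.

Productions for Y:
  Y → E Y A
  Y → E Y A E /
  Y → / /
Productions for E:
  E → / f
  E → E E

Found common prefix 'E Y A' in productions for Y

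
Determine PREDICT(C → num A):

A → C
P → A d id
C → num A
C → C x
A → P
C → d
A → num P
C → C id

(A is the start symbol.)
{ 'num' }

PREDICT(C → num A) = (FIRST(RHS) \ {ε}) ∪ (FOLLOW(C) if ε ∈ FIRST(RHS), i.e. RHS ⇒* ε)
FIRST(num A) = { 'num' }
ε ∉ FIRST(num A), so FOLLOW(C) is not added.
PREDICT(C → num A) = { 'num' }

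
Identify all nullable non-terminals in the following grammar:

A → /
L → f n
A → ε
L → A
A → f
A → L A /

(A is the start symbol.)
A non-terminal is nullable if it can derive ε (the empty string): either it has an ε-production, or it has a production whose right-hand side consists entirely of nullable non-terminals.

ε-productions: A → ε
So A is immediately nullable.
L → A: every symbol on the right is nullable, so L is nullable too.
Every non-terminal is now nullable.
Nullable = { 'A', 'L' }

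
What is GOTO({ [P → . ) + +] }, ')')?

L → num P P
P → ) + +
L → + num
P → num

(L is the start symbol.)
{ [P → ) . + +] }

GOTO(I, ')') = CLOSURE({ [A → αX.β] : [A → α.Xβ] ∈ I, X = ')' })

Items with dot before ')', with the dot advanced:
  [P → . ) + +] → [P → ) . + +]
Closure adds nothing (no advanced item has the dot before a non-terminal).

GOTO = { [P → ) . + +] }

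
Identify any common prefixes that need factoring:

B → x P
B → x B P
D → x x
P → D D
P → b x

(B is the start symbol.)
Left-factoring is needed when two productions for the same non-terminal
share a common prefix on the right-hand side.

Productions for B:
  B → x P
  B → x B P
Productions for P:
  P → D D
  P → b x

Found common prefix 'x' in productions for B

Answer: Yes, B has productions with common prefix 'x'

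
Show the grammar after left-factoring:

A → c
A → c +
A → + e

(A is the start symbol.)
Left-factoring transforms A → αβ₁ | αβ₂ into A → αA' and A' → β₁ | β₂
(α is the longest common prefix among the alternatives). Repeat until
no nonterminal has two alternatives with a common prefix.

Round 1: A has alternatives sharing prefix 'c'. Introduce A': A → c A'
  Add: A' → ε
  Add: A' → +

No remaining common prefixes — done.

Resulting grammar:
A → c A'
A' → ε
A' → +
A → + e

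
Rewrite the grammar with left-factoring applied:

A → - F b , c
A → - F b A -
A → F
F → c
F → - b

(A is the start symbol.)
A → - F b A'
A' → , c
A' → A -
A → F
F → c
F → - b

Left-factoring transforms A → αβ₁ | αβ₂ into A → αA' and A' → β₁ | β₂
(α is the longest common prefix among the alternatives). Repeat until
no nonterminal has two alternatives with a common prefix.

Round 1: A has alternatives sharing prefix '- F b'. Introduce A': A → - F b A'
  Add: A' → , c
  Add: A' → A -

No remaining common prefixes — done.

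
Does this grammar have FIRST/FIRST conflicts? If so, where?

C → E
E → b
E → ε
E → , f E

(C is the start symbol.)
No FIRST/FIRST conflicts.

A FIRST/FIRST conflict occurs when two productions N → α and N → β for the same non-terminal have FIRST(α) ∩ FIRST(β) ≠ ∅ (with ε ∈ FIRST of a nullable right-hand side, so two nullable alternatives also conflict).

Productions for E:
  E → b: FIRST = { 'b' }
  E → ε: FIRST = { ε }
  E → , f E: FIRST = { ',' }
C has only one production, so no FIRST/FIRST conflict is possible there.

All alternatives of each non-terminal have pairwise disjoint FIRST sets.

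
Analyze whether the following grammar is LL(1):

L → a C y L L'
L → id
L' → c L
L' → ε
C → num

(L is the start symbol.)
A grammar is LL(1) if for each non-terminal N with multiple productions, the predict sets of those productions are pairwise disjoint, where PREDICT(N → α) = (FIRST(α) \ {ε}) ∪ (FOLLOW(N) if α ⇒* ε).

Relevant sets:
  FOLLOW(L') = { $, 'c' }

For L:
  PREDICT(L → a C y L L') = { 'a' }
  PREDICT(L → id) = { 'id' }
For L':
  PREDICT(L' → c L) = { 'c' }
  PREDICT(L' → ε) = { $, 'c' }
C has a single production, so nothing to check there.

Conflict found: Predict set conflict for L': { 'c' }
The grammar is NOT LL(1).

Answer: No. Predict set conflict for L': { 'c' }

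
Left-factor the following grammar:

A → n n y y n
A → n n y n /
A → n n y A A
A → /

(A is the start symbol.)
Left-factoring transforms A → αβ₁ | αβ₂ into A → αA' and A' → β₁ | β₂
(α is the longest common prefix among the alternatives). Repeat until
no nonterminal has two alternatives with a common prefix.

Round 1: A has alternatives sharing prefix 'n n y'. Introduce A': A → n n y A'
  Add: A' → y n
  Add: A' → n /
  Add: A' → A A

No remaining common prefixes — done.

Resulting grammar:
A → n n y A'
A' → y n
A' → n /
A' → A A
A → /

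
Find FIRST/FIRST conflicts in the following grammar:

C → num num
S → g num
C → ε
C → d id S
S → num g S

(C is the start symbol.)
No FIRST/FIRST conflicts.

A FIRST/FIRST conflict occurs when two productions N → α and N → β for the same non-terminal have FIRST(α) ∩ FIRST(β) ≠ ∅ (with ε ∈ FIRST of a nullable right-hand side, so two nullable alternatives also conflict).

Productions for C:
  C → num num: FIRST = { 'num' }
  C → ε: FIRST = { ε }
  C → d id S: FIRST = { 'd' }
Productions for S:
  S → g num: FIRST = { 'g' }
  S → num g S: FIRST = { 'num' }

All alternatives of each non-terminal have pairwise disjoint FIRST sets.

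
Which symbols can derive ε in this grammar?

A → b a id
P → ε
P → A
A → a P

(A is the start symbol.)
{ 'P' }

A non-terminal is nullable if it can derive ε (the empty string): either it has an ε-production, or it has a production whose right-hand side consists entirely of nullable non-terminals.

ε-productions: P → ε
So P is immediately nullable.
No further non-terminal can be added: every production for the remaining non-terminals contains a terminal or a non-nullable non-terminal.
Nullable = { 'P' }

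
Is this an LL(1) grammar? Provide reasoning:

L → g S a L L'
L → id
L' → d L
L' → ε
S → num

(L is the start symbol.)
Relevant sets:
  FOLLOW(L') = { $, 'd' }

For L:
  PREDICT(L → g S a L L') = { 'g' }
  PREDICT(L → id) = { 'id' }
For L':
  PREDICT(L' → d L) = { 'd' }
  PREDICT(L' → ε) = { $, 'd' }
S has a single production, so nothing to check there.

Conflict found: Predict set conflict for L': { 'd' }
The grammar is NOT LL(1).

Answer: No. Predict set conflict for L': { 'd' }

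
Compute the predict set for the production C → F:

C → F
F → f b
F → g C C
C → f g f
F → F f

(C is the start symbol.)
PREDICT(C → F) = (FIRST(RHS) \ {ε}) ∪ (FOLLOW(C) if ε ∈ FIRST(RHS), i.e. RHS ⇒* ε)
FIRST(F) = { 'f', 'g' }
FIRST(F) = { 'f', 'g' }
ε ∉ FIRST(F), so FOLLOW(C) is not added.
PREDICT(C → F) = { 'f', 'g' }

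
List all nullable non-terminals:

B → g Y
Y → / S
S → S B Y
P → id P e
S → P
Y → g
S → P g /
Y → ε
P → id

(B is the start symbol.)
{ 'Y' }

ε-productions: Y → ε
So Y is immediately nullable.
No further non-terminal can be added: every production for the remaining non-terminals contains a terminal or a non-nullable non-terminal.
Nullable = { 'Y' }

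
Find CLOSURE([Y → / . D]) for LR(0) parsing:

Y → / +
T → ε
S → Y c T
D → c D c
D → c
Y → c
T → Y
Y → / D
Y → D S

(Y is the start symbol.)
To compute CLOSURE, for each item [A → α.Bβ] where B is a non-terminal, add [B → .γ] for all productions B → γ; repeat for the newly added items until nothing changes.

Start with: [Y → / . D]
  [Y → / . D] has the dot before D: add [D → . c D c], [D → . c]
No further items can be added.

CLOSURE = { [D → . c D c], [D → . c], [Y → / . D] }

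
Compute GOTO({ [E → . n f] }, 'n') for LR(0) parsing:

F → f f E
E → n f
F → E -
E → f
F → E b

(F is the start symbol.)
{ [E → n . f] }

GOTO(I, 'n') = CLOSURE({ [A → αX.β] : [A → α.Xβ] ∈ I, X = 'n' })

Items with dot before 'n', with the dot advanced:
  [E → . n f] → [E → n . f]
Closure adds nothing (no advanced item has the dot before a non-terminal).

GOTO = { [E → n . f] }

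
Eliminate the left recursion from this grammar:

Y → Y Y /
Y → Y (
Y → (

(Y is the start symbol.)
Y → ( Y'
Y' → Y / Y'
Y' → ( Y'
Y' → ε

Y is directly left-recursive. The standard transformation for
  A → A α₁ | ... | A α_m | β₁ | ... | β_n
is
  A  → β₁ A' | ... | β_n A'
  A' → α₁ A' | ... | α_m A' | ε

Y → ( becomes Y → ( Y'
Y → Y Y / becomes Y' → Y / Y'
Y → Y ( becomes Y' → ( Y'
Add Y' → ε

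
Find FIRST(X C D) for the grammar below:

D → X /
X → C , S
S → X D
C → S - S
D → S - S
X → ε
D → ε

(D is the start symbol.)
FIRST sets of the non-terminals involved (from the grammar, by fixed-point iteration):
  FIRST(X) = { '-', '/', ε }
  FIRST(C) = { '-', '/' }

To compute FIRST(X C D), process the symbols left to right:
Symbol X is a non-terminal. Add FIRST(X) \ {ε} = { '-', '/' }
X is nullable (ε ∈ FIRST(X)), continue to the next symbol.
Symbol C is a non-terminal. Add FIRST(C) \ {ε} = { '-', '/' }
C is not nullable (ε ∉ FIRST(C)), so stop here.
FIRST(X C D) = { '-', '/' }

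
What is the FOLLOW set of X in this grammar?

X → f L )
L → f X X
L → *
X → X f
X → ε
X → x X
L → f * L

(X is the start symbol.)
To compute FOLLOW(X), find every occurrence of X on a right-hand side N → α X β: add FIRST(β) \ {ε}, and if β is empty or nullable also add FOLLOW(N). Iterate to a fixed point.

X is the start symbol, so $ ∈ FOLLOW(X).
In L → f X X: X is followed by X, add FIRST(X) \ {ε} = { 'f', 'x' }
  X is nullable, so also add FOLLOW(L)
In L → f X X: X is at the end, add FOLLOW(L)
In X → X f: X is followed by f, add FIRST(f) \ {ε} = { 'f' }
In X → x X: X is at the end; this adds FOLLOW(X) to itself — nothing new

The FOLLOW sets referred to above (computed the same way, to a fixed point):
  FOLLOW(L) = { ')' }

Taking the union: FOLLOW(X) = { $, ')', 'f', 'x' }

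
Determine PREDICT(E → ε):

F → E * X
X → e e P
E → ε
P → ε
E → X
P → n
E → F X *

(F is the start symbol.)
PREDICT(E → ε) = (FIRST(RHS) \ {ε}) ∪ (FOLLOW(E) if ε ∈ FIRST(RHS), i.e. RHS ⇒* ε)
The right-hand side is ε (FIRST(ε) = { ε }), so the predict set is FOLLOW(E) = { '*' }
PREDICT(E → ε) = { '*' }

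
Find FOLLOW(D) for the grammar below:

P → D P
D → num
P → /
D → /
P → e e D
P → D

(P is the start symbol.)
To compute FOLLOW(D), find every occurrence of D on a right-hand side N → α D β: add FIRST(β) \ {ε}, and if β is empty or nullable also add FOLLOW(N). Iterate to a fixed point.

In P → D P: D is followed by P, add FIRST(P) \ {ε} = { '/', 'e', 'num' }
In P → e e D: D is at the end, add FOLLOW(P)
In P → D: D is at the end, add FOLLOW(P)

The FOLLOW sets referred to above (computed the same way, to a fixed point):
  FOLLOW(P) = { $ }

Taking the union: FOLLOW(D) = { $, '/', 'e', 'num' }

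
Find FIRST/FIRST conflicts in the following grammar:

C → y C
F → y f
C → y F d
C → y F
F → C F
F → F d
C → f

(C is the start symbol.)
FIRST sets of the non-terminals at (or reachable through a nullable prefix from) the front of some alternative:
  FIRST(C) = { 'f', 'y' }
  FIRST(F) = { 'f', 'y' }

Productions for C:
  C → y C: FIRST = { 'y' }
  C → y F d: FIRST = { 'y' }
  C → y F: FIRST = { 'y' }
  C → f: FIRST = { 'f' }
Productions for F:
  F → y f: FIRST = { 'y' }
  F → C F: FIRST = { 'f', 'y' }
  F → F d: FIRST = { 'f', 'y' }

Conflict for C: C → y C and C → y F d
  Overlap: { 'y' }
Conflict for C: C → y C and C → y F
  Overlap: { 'y' }
Conflict for C: C → y F d and C → y F
  Overlap: { 'y' }
Conflict for F: F → y f and F → C F
  Overlap: { 'y' }
Conflict for F: F → y f and F → F d
  Overlap: { 'y' }
Conflict for F: F → C F and F → F d
  Overlap: { 'f', 'y' }

Answer: Yes. C → y C / C → y F d on { 'y' }; C → y C / C → y F on { 'y' }; C → y F d / C → y F on { 'y' }; F → y f / F → C F on { 'y' }; F → y f / F → F d on { 'y' }; F → C F / F → F d on { 'f', 'y' }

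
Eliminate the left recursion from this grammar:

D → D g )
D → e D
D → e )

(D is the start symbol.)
D → e D D'
D → e ) D'
D' → g ) D'
D' → ε

D is directly left-recursive. The standard transformation for
  A → A α₁ | ... | A α_m | β₁ | ... | β_n
is
  A  → β₁ A' | ... | β_n A'
  A' → α₁ A' | ... | α_m A' | ε

D → e D becomes D → e D D'
D → e ) becomes D → e ) D'
D → D g ) becomes D' → g ) D'
Add D' → ε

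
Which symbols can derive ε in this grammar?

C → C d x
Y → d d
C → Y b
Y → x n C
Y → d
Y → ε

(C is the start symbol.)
ε-productions: Y → ε
So Y is immediately nullable.
No further non-terminal can be added: every production for the remaining non-terminals contains a terminal or a non-nullable non-terminal.
Nullable = { 'Y' }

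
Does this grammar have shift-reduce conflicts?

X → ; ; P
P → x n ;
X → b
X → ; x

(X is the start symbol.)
No shift-reduce conflicts

A shift-reduce conflict occurs when an LR(0) state has both:
  - a complete (reduce) item [A → α .] (dot at the end), and
  - a shift item [B → β . c γ] (dot before a terminal).

Augment with X' → X and build the canonical LR(0) collection (I0 = CLOSURE({[X' → . X]}), then GOTO on every symbol after a dot until no new states appear). It has 10 states:
  I0: { [X → . ; ; P], [X → . ; x], [X → . b], [X' → . X] }  — shift
  I1: { [X → ; . ; P], [X → ; . x] }  — shift
  I2: { [X' → X .] }  — accept
  I3: { [X → b .] }  — reduce
  I4: { [P → . x n ;], [X → ; ; . P] }  — shift
  I5: { [X → ; x .] }  — reduce
  I6: { [X → ; ; P .] }  — reduce
  I7: { [P → x . n ;] }  — shift
  I8: { [P → x n . ;] }  — shift
  I9: { [P → x n ; .] }  — reduce

No state contains both a complete item and a shift item.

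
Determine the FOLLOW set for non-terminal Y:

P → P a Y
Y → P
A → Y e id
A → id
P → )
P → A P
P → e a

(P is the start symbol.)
{ $, 'a', 'e' }

In P → P a Y: Y is at the end, add FOLLOW(P)
In A → Y e id: Y is followed by e id, add FIRST(e id) \ {ε} = { 'e' }

The FOLLOW sets referred to above (computed the same way, to a fixed point):
  FOLLOW(P) = { $, 'a', 'e' }

Taking the union: FOLLOW(Y) = { $, 'a', 'e' }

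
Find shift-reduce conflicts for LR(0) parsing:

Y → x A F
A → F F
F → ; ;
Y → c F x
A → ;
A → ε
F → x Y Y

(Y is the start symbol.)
A shift-reduce conflict occurs when an LR(0) state has both:
  - a complete (reduce) item [A → α .] (dot at the end), and
  - a shift item [B → β . c γ] (dot before a terminal).

Augment with Y' → Y and build the canonical LR(0) collection (I0 = CLOSURE({[Y' → . Y]}), then GOTO on every symbol after a dot until no new states appear). It has 16 states:
  I0: { [Y → . c F x], [Y → . x A F], [Y' → . Y] }  — shift
  I1: { [Y' → Y .] }  — accept
  I2: { [F → . ; ;], [F → . x Y Y], [Y → c . F x] }  — shift
  I3: { [A → . ;], [A → . F F], [A → .], [F → . ; ;], [F → . x Y Y], [Y → x . A F] }  — shift, reduce
  I4: { [A → ; .], [F → ; . ;] }  — shift, reduce
  I5: { [F → . ; ;], [F → . x Y Y], [Y → x A . F] }  — shift
  I6: { [A → F . F], [F → . ; ;], [F → . x Y Y] }  — shift
  I7: { [F → x . Y Y], [Y → . c F x], [Y → . x A F] }  — shift
  I8: { [F → x Y . Y], [Y → . c F x], [Y → . x A F] }  — shift
  I9: { [F → x Y Y .] }  — reduce
  I10: { [F → ; . ;] }  — shift
  I11: { [A → F F .] }  — reduce
  I12: { [F → ; ; .] }  — reduce
  I13: { [Y → x A F .] }  — reduce
  I14: { [Y → c F . x] }  — shift
  I15: { [Y → c F x .] }  — reduce

I3 contains reduce item [A → .] and shift items [A → . ;], [F → . ; ;], [F → . x Y Y] — shift-reduce conflict.
I4 contains reduce item [A → ; .] and shift item [F → ; . ;] — shift-reduce conflict.

Answer: Yes — I3: [A → .] vs [A → . ;]; I4: [A → ; .] vs [F → ; . ;]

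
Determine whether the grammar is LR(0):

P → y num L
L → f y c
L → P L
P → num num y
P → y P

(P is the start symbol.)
A grammar is LR(0) if no state in the canonical LR(0) collection has:
  - both a shift item (dot before a terminal) and a complete item (shift-reduce conflict), or
  - two or more complete items (reduce-reduce conflict; the accept item [P' → P .] counts as a complete item here).

Augment with P' → P and build the canonical LR(0) collection (I0 = CLOSURE({[P' → . P]}), then GOTO on every symbol after a dot until no new states appear). It has 15 states:
  I0: { [P → . num num y], [P → . y P], [P → . y num L], [P' → . P] }  — shift
  I1: { [P' → P .] }  — accept
  I2: { [P → num . num y] }  — shift
  I3: { [P → . num num y], [P → . y P], [P → . y num L], [P → y . P], [P → y . num L] }  — shift
  I4: { [P → y P .] }  — reduce
  I5: { [L → . P L], [L → . f y c], [P → . num num y], [P → . y P], [P → . y num L], [P → num . num y], [P → y num . L] }  — shift
  I6: { [P → y num L .] }  — reduce
  I7: { [L → . P L], [L → . f y c], [L → P . L], [P → . num num y], [P → . y P], [P → . y num L] }  — shift
  I8: { [L → f . y c] }  — shift
  I9: { [P → num . num y], [P → num num . y] }  — shift
  I10: { [P → num num . y] }  — shift
  I11: { [P → num num y .] }  — reduce
  I12: { [L → f y . c] }  — shift
  I13: { [L → f y c .] }  — reduce
  I14: { [L → P L .] }  — reduce

Every state is either a pure shift/goto state or contains exactly one complete item and nothing to shift — no conflicts. The grammar is LR(0).

Answer: Yes, the grammar is LR(0)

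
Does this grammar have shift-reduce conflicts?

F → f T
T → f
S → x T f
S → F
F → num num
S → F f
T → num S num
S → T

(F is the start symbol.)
Yes — I8: [S → F .] vs [S → F . f]; I11: [T → f .] vs [T → . f]; I16: [F → num num .] vs [F → . f T]

A shift-reduce conflict occurs when an LR(0) state has both:
  - a complete (reduce) item [A → α .] (dot at the end), and
  - a shift item [B → β . c γ] (dot before a terminal).

Augment with F' → F and build the canonical LR(0) collection (I0 = CLOSURE({[F' → . F]}), then GOTO on every symbol after a dot until no new states appear). It has 19 states:
  I0: { [F → . f T], [F → . num num], [F' → . F] }  — shift
  I1: { [F' → F .] }  — accept
  I2: { [F → f . T], [T → . f], [T → . num S num] }  — shift
  I3: { [F → num . num] }  — shift
  I4: { [F → num num .] }  — reduce
  I5: { [F → f T .] }  — reduce
  I6: { [T → f .] }  — reduce
  I7: { [F → . f T], [F → . num num], [S → . F f], [S → . F], [S → . T], [S → . x T f], [T → . f], [T → . num S num], [T → num . S num] }  — shift
  I8: { [S → F . f], [S → F .] }  — shift, reduce
  I9: { [T → num S . num] }  — shift
  I10: { [S → T .] }  — reduce
  I11: { [F → f . T], [T → . f], [T → . num S num], [T → f .] }  — shift, reduce
  I12: { [F → . f T], [F → . num num], [F → num . num], [S → . F f], [S → . F], [S → . T], [S → . x T f], [T → . f], [T → . num S num], [T → num . S num] }  — shift
  I13: { [S → x . T f], [T → . f], [T → . num S num] }  — shift
  I14: { [S → x T . f] }  — shift
  I15: { [S → x T f .] }  — reduce
  I16: { [F → . f T], [F → . num num], [F → num . num], [F → num num .], [S → . F f], [S → . F], [S → . T], [S → . x T f], [T → . f], [T → . num S num], [T → num . S num] }  — shift, reduce
  I17: { [T → num S num .] }  — reduce
  I18: { [S → F f .] }  — reduce

I8 contains reduce item [S → F .] and shift item [S → F . f] — shift-reduce conflict.
I11 contains reduce item [T → f .] and shift items [T → . f], [T → . num S num] — shift-reduce conflict.
I16 contains reduce item [F → num num .] and shift items [F → . f T], [F → . num num], [F → num . num], [S → . x T f], [T → . f], [T → . num S num] — shift-reduce conflict.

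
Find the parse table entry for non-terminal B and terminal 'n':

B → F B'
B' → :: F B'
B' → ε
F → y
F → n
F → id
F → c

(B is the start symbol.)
B → F B'

To find M[B, 'n'], we find productions for B where 'n' is in the predict set (PREDICT(N → α) = (FIRST(α) \ {ε}) ∪ (FOLLOW(N) if α ⇒* ε)).

Relevant sets:
  FIRST(F) = { 'c', 'id', 'n', 'y' }

B → F B': PREDICT = { 'c', 'id', 'n', 'y' }
  'n' is in predict set, so this production goes in M[B, 'n']

M[B, 'n'] = B → F B'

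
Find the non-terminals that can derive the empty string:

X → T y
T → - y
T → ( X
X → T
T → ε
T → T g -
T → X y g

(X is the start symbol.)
A non-terminal is nullable if it can derive ε (the empty string): either it has an ε-production, or it has a production whose right-hand side consists entirely of nullable non-terminals.

ε-productions: T → ε
So T is immediately nullable.
X → T: every symbol on the right is nullable, so X is nullable too.
Every non-terminal is now nullable.
Nullable = { 'T', 'X' }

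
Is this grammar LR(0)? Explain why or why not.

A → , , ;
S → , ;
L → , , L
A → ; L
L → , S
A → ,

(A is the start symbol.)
No. Shift-reduce conflict between [A → , .] and [A → , . , ;]

A grammar is LR(0) if no state in the canonical LR(0) collection has:
  - both a shift item (dot before a terminal) and a complete item (shift-reduce conflict), or
  - two or more complete items (reduce-reduce conflict; the accept item [A' → A .] counts as a complete item here).

Augment with A' → A and build the canonical LR(0) collection (I0 = CLOSURE({[A' → . A]}), then GOTO on every symbol after a dot until no new states appear). It has 12 states:
  I0: { [A → . , , ;], [A → . ,], [A → . ; L], [A' → . A] }  — shift
  I1: { [A → , . , ;], [A → , .] }  — shift, reduce
  I2: { [A → ; . L], [L → . , , L], [L → . , S] }  — shift
  I3: { [A' → A .] }  — accept
  I4: { [L → , . , L], [L → , . S], [S → . , ;] }  — shift
  I5: { [A → ; L .] }  — reduce
  I6: { [L → , , . L], [L → . , , L], [L → . , S], [S → , . ;] }  — shift
  I7: { [L → , S .] }  — reduce
  I8: { [S → , ; .] }  — reduce
  I9: { [L → , , L .] }  — reduce
  I10: { [A → , , . ;] }  — shift
  I11: { [A → , , ; .] }  — reduce

Conflict in state I1:
  Shift-reduce conflict between [A → , .] and [A → , . , ;]
So the grammar is NOT LR(0).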